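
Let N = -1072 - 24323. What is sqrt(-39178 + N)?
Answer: I*sqrt(64573) ≈ 254.11*I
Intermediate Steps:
N = -25395
sqrt(-39178 + N) = sqrt(-39178 - 25395) = sqrt(-64573) = I*sqrt(64573)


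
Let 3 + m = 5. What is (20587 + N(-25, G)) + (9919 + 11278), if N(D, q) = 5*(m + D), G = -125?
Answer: 41669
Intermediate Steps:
m = 2 (m = -3 + 5 = 2)
N(D, q) = 10 + 5*D (N(D, q) = 5*(2 + D) = 10 + 5*D)
(20587 + N(-25, G)) + (9919 + 11278) = (20587 + (10 + 5*(-25))) + (9919 + 11278) = (20587 + (10 - 125)) + 21197 = (20587 - 115) + 21197 = 20472 + 21197 = 41669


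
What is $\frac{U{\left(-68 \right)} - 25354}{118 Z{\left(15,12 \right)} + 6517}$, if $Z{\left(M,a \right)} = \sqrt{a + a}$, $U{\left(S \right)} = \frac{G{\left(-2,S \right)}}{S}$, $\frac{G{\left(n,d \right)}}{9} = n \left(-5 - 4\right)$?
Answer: $- \frac{5618416489}{1432661842} + \frac{101729806 \sqrt{6}}{716330921} \approx -3.5738$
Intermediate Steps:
$G{\left(n,d \right)} = - 81 n$ ($G{\left(n,d \right)} = 9 n \left(-5 - 4\right) = 9 n \left(-9\right) = 9 \left(- 9 n\right) = - 81 n$)
$U{\left(S \right)} = \frac{162}{S}$ ($U{\left(S \right)} = \frac{\left(-81\right) \left(-2\right)}{S} = \frac{162}{S}$)
$Z{\left(M,a \right)} = \sqrt{2} \sqrt{a}$ ($Z{\left(M,a \right)} = \sqrt{2 a} = \sqrt{2} \sqrt{a}$)
$\frac{U{\left(-68 \right)} - 25354}{118 Z{\left(15,12 \right)} + 6517} = \frac{\frac{162}{-68} - 25354}{118 \sqrt{2} \sqrt{12} + 6517} = \frac{162 \left(- \frac{1}{68}\right) - 25354}{118 \sqrt{2} \cdot 2 \sqrt{3} + 6517} = \frac{- \frac{81}{34} - 25354}{118 \cdot 2 \sqrt{6} + 6517} = - \frac{862117}{34 \left(236 \sqrt{6} + 6517\right)} = - \frac{862117}{34 \left(6517 + 236 \sqrt{6}\right)}$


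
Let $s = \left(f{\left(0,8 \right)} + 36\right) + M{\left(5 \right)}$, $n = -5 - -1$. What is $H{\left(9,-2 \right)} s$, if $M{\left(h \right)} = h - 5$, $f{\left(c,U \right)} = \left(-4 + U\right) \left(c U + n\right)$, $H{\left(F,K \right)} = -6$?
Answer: $-120$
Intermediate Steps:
$n = -4$ ($n = -5 + 1 = -4$)
$f{\left(c,U \right)} = \left(-4 + U\right) \left(-4 + U c\right)$ ($f{\left(c,U \right)} = \left(-4 + U\right) \left(c U - 4\right) = \left(-4 + U\right) \left(U c - 4\right) = \left(-4 + U\right) \left(-4 + U c\right)$)
$M{\left(h \right)} = -5 + h$ ($M{\left(h \right)} = h - 5 = -5 + h$)
$s = 20$ ($s = \left(\left(16 - 32 + 0 \cdot 8^{2} - 32 \cdot 0\right) + 36\right) + \left(-5 + 5\right) = \left(\left(16 - 32 + 0 \cdot 64 + 0\right) + 36\right) + 0 = \left(\left(16 - 32 + 0 + 0\right) + 36\right) + 0 = \left(-16 + 36\right) + 0 = 20 + 0 = 20$)
$H{\left(9,-2 \right)} s = \left(-6\right) 20 = -120$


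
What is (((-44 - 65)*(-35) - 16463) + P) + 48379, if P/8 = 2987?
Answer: 59627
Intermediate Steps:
P = 23896 (P = 8*2987 = 23896)
(((-44 - 65)*(-35) - 16463) + P) + 48379 = (((-44 - 65)*(-35) - 16463) + 23896) + 48379 = ((-109*(-35) - 16463) + 23896) + 48379 = ((3815 - 16463) + 23896) + 48379 = (-12648 + 23896) + 48379 = 11248 + 48379 = 59627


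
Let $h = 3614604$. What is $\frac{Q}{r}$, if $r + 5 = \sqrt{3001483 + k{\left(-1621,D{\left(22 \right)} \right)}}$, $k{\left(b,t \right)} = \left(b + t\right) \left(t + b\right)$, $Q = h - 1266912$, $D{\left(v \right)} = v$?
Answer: $\frac{3912820}{1852753} + \frac{1565128 \sqrt{1389571}}{1852753} \approx 997.91$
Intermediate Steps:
$Q = 2347692$ ($Q = 3614604 - 1266912 = 2347692$)
$k{\left(b,t \right)} = \left(b + t\right)^{2}$ ($k{\left(b,t \right)} = \left(b + t\right) \left(b + t\right) = \left(b + t\right)^{2}$)
$r = -5 + 2 \sqrt{1389571}$ ($r = -5 + \sqrt{3001483 + \left(-1621 + 22\right)^{2}} = -5 + \sqrt{3001483 + \left(-1599\right)^{2}} = -5 + \sqrt{3001483 + 2556801} = -5 + \sqrt{5558284} = -5 + 2 \sqrt{1389571} \approx 2352.6$)
$\frac{Q}{r} = \frac{2347692}{-5 + 2 \sqrt{1389571}}$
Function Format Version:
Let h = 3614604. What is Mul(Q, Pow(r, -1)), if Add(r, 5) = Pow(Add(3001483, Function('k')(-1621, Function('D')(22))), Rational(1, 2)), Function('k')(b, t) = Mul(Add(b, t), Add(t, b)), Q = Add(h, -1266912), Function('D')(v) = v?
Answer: Add(Rational(3912820, 1852753), Mul(Rational(1565128, 1852753), Pow(1389571, Rational(1, 2)))) ≈ 997.91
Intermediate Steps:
Q = 2347692 (Q = Add(3614604, -1266912) = 2347692)
Function('k')(b, t) = Pow(Add(b, t), 2) (Function('k')(b, t) = Mul(Add(b, t), Add(b, t)) = Pow(Add(b, t), 2))
r = Add(-5, Mul(2, Pow(1389571, Rational(1, 2)))) (r = Add(-5, Pow(Add(3001483, Pow(Add(-1621, 22), 2)), Rational(1, 2))) = Add(-5, Pow(Add(3001483, Pow(-1599, 2)), Rational(1, 2))) = Add(-5, Pow(Add(3001483, 2556801), Rational(1, 2))) = Add(-5, Pow(5558284, Rational(1, 2))) = Add(-5, Mul(2, Pow(1389571, Rational(1, 2)))) ≈ 2352.6)
Mul(Q, Pow(r, -1)) = Mul(2347692, Pow(Add(-5, Mul(2, Pow(1389571, Rational(1, 2)))), -1))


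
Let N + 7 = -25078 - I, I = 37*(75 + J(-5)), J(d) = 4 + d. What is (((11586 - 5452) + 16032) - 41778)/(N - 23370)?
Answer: 19612/51193 ≈ 0.38310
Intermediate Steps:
I = 2738 (I = 37*(75 + (4 - 5)) = 37*(75 - 1) = 37*74 = 2738)
N = -27823 (N = -7 + (-25078 - 1*2738) = -7 + (-25078 - 2738) = -7 - 27816 = -27823)
(((11586 - 5452) + 16032) - 41778)/(N - 23370) = (((11586 - 5452) + 16032) - 41778)/(-27823 - 23370) = ((6134 + 16032) - 41778)/(-51193) = (22166 - 41778)*(-1/51193) = -19612*(-1/51193) = 19612/51193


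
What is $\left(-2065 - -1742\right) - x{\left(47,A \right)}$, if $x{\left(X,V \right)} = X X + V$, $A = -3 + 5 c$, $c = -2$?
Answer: $-2519$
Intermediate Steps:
$A = -13$ ($A = -3 + 5 \left(-2\right) = -3 - 10 = -13$)
$x{\left(X,V \right)} = V + X^{2}$ ($x{\left(X,V \right)} = X^{2} + V = V + X^{2}$)
$\left(-2065 - -1742\right) - x{\left(47,A \right)} = \left(-2065 - -1742\right) - \left(-13 + 47^{2}\right) = \left(-2065 + 1742\right) - \left(-13 + 2209\right) = -323 - 2196 = -2519$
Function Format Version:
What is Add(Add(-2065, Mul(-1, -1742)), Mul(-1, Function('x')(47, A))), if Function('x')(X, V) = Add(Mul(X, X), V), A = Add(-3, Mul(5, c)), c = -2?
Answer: -2519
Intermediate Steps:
A = -13 (A = Add(-3, Mul(5, -2)) = Add(-3, -10) = -13)
Function('x')(X, V) = Add(V, Pow(X, 2)) (Function('x')(X, V) = Add(Pow(X, 2), V) = Add(V, Pow(X, 2)))
Add(Add(-2065, Mul(-1, -1742)), Mul(-1, Function('x')(47, A))) = Add(Add(-2065, Mul(-1, -1742)), Mul(-1, Add(-13, Pow(47, 2)))) = Add(Add(-2065, 1742), Mul(-1, Add(-13, 2209))) = Add(-323, Mul(-1, 2196)) = Add(-323, -2196) = -2519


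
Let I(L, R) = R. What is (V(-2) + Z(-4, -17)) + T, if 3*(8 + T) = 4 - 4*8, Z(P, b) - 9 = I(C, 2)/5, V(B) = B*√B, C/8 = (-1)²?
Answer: -119/15 - 2*I*√2 ≈ -7.9333 - 2.8284*I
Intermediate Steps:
C = 8 (C = 8*(-1)² = 8*1 = 8)
V(B) = B^(3/2)
Z(P, b) = 47/5 (Z(P, b) = 9 + 2/5 = 9 + 2*(⅕) = 9 + ⅖ = 47/5)
T = -52/3 (T = -8 + (4 - 4*8)/3 = -8 + (4 - 32)/3 = -8 + (⅓)*(-28) = -8 - 28/3 = -52/3 ≈ -17.333)
(V(-2) + Z(-4, -17)) + T = ((-2)^(3/2) + 47/5) - 52/3 = (-2*I*√2 + 47/5) - 52/3 = (47/5 - 2*I*√2) - 52/3 = -119/15 - 2*I*√2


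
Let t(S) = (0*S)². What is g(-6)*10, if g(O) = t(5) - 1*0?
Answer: 0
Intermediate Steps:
t(S) = 0 (t(S) = 0² = 0)
g(O) = 0 (g(O) = 0 - 1*0 = 0 + 0 = 0)
g(-6)*10 = 0*10 = 0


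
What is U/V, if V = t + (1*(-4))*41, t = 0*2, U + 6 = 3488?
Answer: -1741/82 ≈ -21.232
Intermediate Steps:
U = 3482 (U = -6 + 3488 = 3482)
t = 0
V = -164 (V = 0 + (1*(-4))*41 = 0 - 4*41 = 0 - 164 = -164)
U/V = 3482/(-164) = 3482*(-1/164) = -1741/82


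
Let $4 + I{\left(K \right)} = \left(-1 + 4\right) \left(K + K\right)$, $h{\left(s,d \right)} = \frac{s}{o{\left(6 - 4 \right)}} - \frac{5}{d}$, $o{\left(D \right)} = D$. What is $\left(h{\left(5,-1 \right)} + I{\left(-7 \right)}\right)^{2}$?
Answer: $\frac{5929}{4} \approx 1482.3$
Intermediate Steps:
$h{\left(s,d \right)} = \frac{s}{2} - \frac{5}{d}$ ($h{\left(s,d \right)} = \frac{s}{6 - 4} - \frac{5}{d} = \frac{s}{2} - \frac{5}{d}$)
$I{\left(K \right)} = -4 + 6 K$ ($I{\left(K \right)} = -4 + \left(-1 + 4\right) \left(K + K\right) = -4 + 3 \cdot 2 K = -4 + 6 K$)
$\left(h{\left(5,-1 \right)} + I{\left(-7 \right)}\right)^{2} = \left(\left(\frac{1}{2} \cdot 5 - \frac{5}{-1}\right) + \left(-4 + 6 \left(-7\right)\right)\right)^{2} = \left(\left(\frac{5}{2} - -5\right) - 46\right)^{2} = \left(\left(\frac{5}{2} + 5\right) - 46\right)^{2} = \left(\frac{15}{2} - 46\right)^{2} = \left(- \frac{77}{2}\right)^{2} = \frac{5929}{4}$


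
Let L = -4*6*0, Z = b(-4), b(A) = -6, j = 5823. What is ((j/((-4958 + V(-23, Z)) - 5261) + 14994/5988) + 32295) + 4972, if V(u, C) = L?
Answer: 380089535981/10198562 ≈ 37269.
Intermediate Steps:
Z = -6
L = 0 (L = -24*0 = 0)
V(u, C) = 0
((j/((-4958 + V(-23, Z)) - 5261) + 14994/5988) + 32295) + 4972 = ((5823/((-4958 + 0) - 5261) + 14994/5988) + 32295) + 4972 = ((5823/(-4958 - 5261) + 14994*(1/5988)) + 32295) + 4972 = ((5823/(-10219) + 2499/998) + 32295) + 4972 = ((5823*(-1/10219) + 2499/998) + 32295) + 4972 = ((-5823/10219 + 2499/998) + 32295) + 4972 = (19725927/10198562 + 32295) + 4972 = 329382285717/10198562 + 4972 = 380089535981/10198562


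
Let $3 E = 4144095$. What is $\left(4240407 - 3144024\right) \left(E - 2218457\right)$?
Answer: $-917773438236$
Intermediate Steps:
$E = 1381365$ ($E = \frac{1}{3} \cdot 4144095 = 1381365$)
$\left(4240407 - 3144024\right) \left(E - 2218457\right) = \left(4240407 - 3144024\right) \left(1381365 - 2218457\right) = 1096383 \left(-837092\right) = -917773438236$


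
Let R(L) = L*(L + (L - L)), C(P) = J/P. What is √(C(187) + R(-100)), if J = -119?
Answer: √1209923/11 ≈ 99.997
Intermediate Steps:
C(P) = -119/P
R(L) = L² (R(L) = L*(L + 0) = L*L = L²)
√(C(187) + R(-100)) = √(-119/187 + (-100)²) = √(-119*1/187 + 10000) = √(-7/11 + 10000) = √(109993/11) = √1209923/11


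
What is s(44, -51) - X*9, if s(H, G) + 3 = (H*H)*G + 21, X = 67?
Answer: -99321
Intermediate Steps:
s(H, G) = 18 + G*H**2 (s(H, G) = -3 + ((H*H)*G + 21) = -3 + (H**2*G + 21) = -3 + (G*H**2 + 21) = -3 + (21 + G*H**2) = 18 + G*H**2)
s(44, -51) - X*9 = (18 - 51*44**2) - 67*9 = (18 - 51*1936) - 1*603 = (18 - 98736) - 603 = -98718 - 603 = -99321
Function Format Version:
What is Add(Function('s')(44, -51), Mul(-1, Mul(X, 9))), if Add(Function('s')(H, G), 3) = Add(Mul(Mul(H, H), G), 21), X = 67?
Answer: -99321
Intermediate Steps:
Function('s')(H, G) = Add(18, Mul(G, Pow(H, 2))) (Function('s')(H, G) = Add(-3, Add(Mul(Mul(H, H), G), 21)) = Add(-3, Add(Mul(Pow(H, 2), G), 21)) = Add(-3, Add(Mul(G, Pow(H, 2)), 21)) = Add(-3, Add(21, Mul(G, Pow(H, 2)))) = Add(18, Mul(G, Pow(H, 2))))
Add(Function('s')(44, -51), Mul(-1, Mul(X, 9))) = Add(Add(18, Mul(-51, Pow(44, 2))), Mul(-1, Mul(67, 9))) = Add(Add(18, Mul(-51, 1936)), Mul(-1, 603)) = Add(Add(18, -98736), -603) = Add(-98718, -603) = -99321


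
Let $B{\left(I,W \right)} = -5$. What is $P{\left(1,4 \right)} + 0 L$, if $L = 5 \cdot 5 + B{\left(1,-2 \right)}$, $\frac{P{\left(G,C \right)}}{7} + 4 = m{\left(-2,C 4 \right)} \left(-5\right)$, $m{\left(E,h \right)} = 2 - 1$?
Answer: $-63$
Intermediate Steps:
$m{\left(E,h \right)} = 1$
$P{\left(G,C \right)} = -63$ ($P{\left(G,C \right)} = -28 + 7 \cdot 1 \left(-5\right) = -28 + 7 \left(-5\right) = -28 - 35 = -63$)
$L = 20$ ($L = 5 \cdot 5 - 5 = 25 - 5 = 20$)
$P{\left(1,4 \right)} + 0 L = -63 + 0 \cdot 20 = -63 + 0 = -63$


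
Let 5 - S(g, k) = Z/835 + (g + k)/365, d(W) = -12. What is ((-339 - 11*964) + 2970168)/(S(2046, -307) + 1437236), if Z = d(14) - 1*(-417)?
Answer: 180379559875/87606705177 ≈ 2.0590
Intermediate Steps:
Z = 405 (Z = -12 - 1*(-417) = -12 + 417 = 405)
S(g, k) = 754/167 - g/365 - k/365 (S(g, k) = 5 - (405/835 + (g + k)/365) = 5 - (405*(1/835) + (g + k)*(1/365)) = 5 - (81/167 + (g/365 + k/365)) = 5 - (81/167 + g/365 + k/365) = 5 + (-81/167 - g/365 - k/365) = 754/167 - g/365 - k/365)
((-339 - 11*964) + 2970168)/(S(2046, -307) + 1437236) = ((-339 - 11*964) + 2970168)/((754/167 - 1/365*2046 - 1/365*(-307)) + 1437236) = ((-339 - 10604) + 2970168)/((754/167 - 2046/365 + 307/365) + 1437236) = (-10943 + 2970168)/(-15203/60955 + 1437236) = 2959225/(87606705177/60955) = 2959225*(60955/87606705177) = 180379559875/87606705177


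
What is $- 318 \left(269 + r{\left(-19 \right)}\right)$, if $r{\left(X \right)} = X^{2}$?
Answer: $-200340$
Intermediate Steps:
$- 318 \left(269 + r{\left(-19 \right)}\right) = - 318 \left(269 + \left(-19\right)^{2}\right) = - 318 \left(269 + 361\right) = \left(-318\right) 630 = -200340$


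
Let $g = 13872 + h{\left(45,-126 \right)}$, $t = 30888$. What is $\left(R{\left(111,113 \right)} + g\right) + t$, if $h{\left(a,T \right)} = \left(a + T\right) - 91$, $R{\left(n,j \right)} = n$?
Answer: $44699$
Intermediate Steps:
$h{\left(a,T \right)} = -91 + T + a$ ($h{\left(a,T \right)} = \left(T + a\right) - 91 = -91 + T + a$)
$g = 13700$ ($g = 13872 - 172 = 13700$)
$\left(R{\left(111,113 \right)} + g\right) + t = \left(111 + 13700\right) + 30888 = 13811 + 30888 = 44699$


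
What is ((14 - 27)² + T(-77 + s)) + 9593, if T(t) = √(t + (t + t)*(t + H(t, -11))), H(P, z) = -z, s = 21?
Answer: 9762 + 2*√1246 ≈ 9832.6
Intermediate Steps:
T(t) = √(t + 2*t*(11 + t)) (T(t) = √(t + (t + t)*(t - 1*(-11))) = √(t + (2*t)*(t + 11)) = √(t + (2*t)*(11 + t)) = √(t + 2*t*(11 + t)))
((14 - 27)² + T(-77 + s)) + 9593 = ((14 - 27)² + √((-77 + 21)*(23 + 2*(-77 + 21)))) + 9593 = ((-13)² + √(-56*(23 + 2*(-56)))) + 9593 = (169 + √(-56*(23 - 112))) + 9593 = (169 + √(-56*(-89))) + 9593 = (169 + √4984) + 9593 = (169 + 2*√1246) + 9593 = 9762 + 2*√1246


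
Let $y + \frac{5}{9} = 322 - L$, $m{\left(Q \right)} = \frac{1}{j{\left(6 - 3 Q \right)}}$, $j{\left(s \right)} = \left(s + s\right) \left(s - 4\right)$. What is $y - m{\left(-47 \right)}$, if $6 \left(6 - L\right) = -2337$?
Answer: $- \frac{4670167}{63063} \approx -74.056$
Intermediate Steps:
$L = \frac{791}{2}$ ($L = 6 - - \frac{779}{2} = 6 + \frac{779}{2} = \frac{791}{2} \approx 395.5$)
$j{\left(s \right)} = 2 s \left(-4 + s\right)$
$m{\left(Q \right)} = \frac{1}{2 \left(2 - 3 Q\right) \left(6 - 3 Q\right)}$ ($m{\left(Q \right)} = \frac{1}{2 \left(6 - 3 Q\right) \left(-4 - \left(-6 + 3 Q\right)\right)} = \frac{1}{2 \left(6 - 3 Q\right) \left(2 - 3 Q\right)} = \frac{1}{2 \left(2 - 3 Q\right) \left(6 - 3 Q\right)}$)
$y = - \frac{1333}{18}$ ($y = - \frac{5}{9} + \left(322 - \frac{791}{2}\right) = - \frac{5}{9} - \frac{147}{2} = - \frac{1333}{18} \approx -74.056$)
$y - m{\left(-47 \right)} = - \frac{1333}{18} - \frac{1}{6 \left(-2 - 47\right) \left(-2 + 3 \left(-47\right)\right)} = - \frac{1333}{18} - \frac{1}{6 \left(-49\right) \left(-2 - 141\right)} = - \frac{1333}{18} - \frac{1}{6} \left(- \frac{1}{49}\right) \frac{1}{-143} = - \frac{1333}{18} - \frac{1}{6} \left(- \frac{1}{49}\right) \left(- \frac{1}{143}\right) = - \frac{1333}{18} - \frac{1}{42042} = - \frac{4670167}{63063}$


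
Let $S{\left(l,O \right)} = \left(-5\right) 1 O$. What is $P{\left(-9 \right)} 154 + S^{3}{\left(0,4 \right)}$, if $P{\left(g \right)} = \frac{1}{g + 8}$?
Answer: $-8154$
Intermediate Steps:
$S{\left(l,O \right)} = - 5 O$
$P{\left(g \right)} = \frac{1}{8 + g}$
$P{\left(-9 \right)} 154 + S^{3}{\left(0,4 \right)} = \frac{1}{8 - 9} \cdot 154 + \left(\left(-5\right) 4\right)^{3} = \frac{1}{-1} \cdot 154 + \left(-20\right)^{3} = \left(-1\right) 154 - 8000 = -154 - 8000 = -8154$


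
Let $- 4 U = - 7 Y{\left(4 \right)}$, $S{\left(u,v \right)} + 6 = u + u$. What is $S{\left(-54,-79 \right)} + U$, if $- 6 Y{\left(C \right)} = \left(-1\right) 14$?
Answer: $- \frac{1319}{12} \approx -109.92$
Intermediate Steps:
$S{\left(u,v \right)} = -6 + 2 u$ ($S{\left(u,v \right)} = -6 + \left(u + u\right) = -6 + 2 u$)
$Y{\left(C \right)} = \frac{7}{3}$ ($Y{\left(C \right)} = - \frac{\left(-1\right) 14}{6} = \left(- \frac{1}{6}\right) \left(-14\right) = \frac{7}{3}$)
$U = \frac{49}{12}$ ($U = - \frac{\left(-7\right) \frac{7}{3}}{4} = \left(- \frac{1}{4}\right) \left(- \frac{49}{3}\right) = \frac{49}{12} \approx 4.0833$)
$S{\left(-54,-79 \right)} + U = \left(-6 + 2 \left(-54\right)\right) + \frac{49}{12} = \left(-6 - 108\right) + \frac{49}{12} = -114 + \frac{49}{12} = - \frac{1319}{12}$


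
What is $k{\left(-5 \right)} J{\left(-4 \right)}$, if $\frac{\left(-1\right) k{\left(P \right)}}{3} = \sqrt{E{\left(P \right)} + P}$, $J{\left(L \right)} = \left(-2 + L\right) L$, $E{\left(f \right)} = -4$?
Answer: $- 216 i \approx - 216.0 i$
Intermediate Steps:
$J{\left(L \right)} = L \left(-2 + L\right)$
$k{\left(P \right)} = - 3 \sqrt{-4 + P}$
$k{\left(-5 \right)} J{\left(-4 \right)} = - 3 \sqrt{-4 - 5} \left(- 4 \left(-2 - 4\right)\right) = - 3 \sqrt{-9} \left(\left(-4\right) \left(-6\right)\right) = - 3 \cdot 3 i 24 = - 9 i 24 = - 216 i$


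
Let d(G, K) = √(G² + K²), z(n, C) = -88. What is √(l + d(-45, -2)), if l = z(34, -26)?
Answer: √(-88 + √2029) ≈ 6.554*I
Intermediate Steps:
l = -88
√(l + d(-45, -2)) = √(-88 + √((-45)² + (-2)²)) = √(-88 + √(2025 + 4)) = √(-88 + √2029)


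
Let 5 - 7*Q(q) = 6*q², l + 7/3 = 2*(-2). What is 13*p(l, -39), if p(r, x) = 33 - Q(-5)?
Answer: 4888/7 ≈ 698.29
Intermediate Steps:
l = -19/3 (l = -7/3 + 2*(-2) = -7/3 - 4 = -19/3 ≈ -6.3333)
Q(q) = 5/7 - 6*q²/7
p(r, x) = 376/7 (p(r, x) = 33 - (5/7 - 6/7*(-5)²) = 33 - (5/7 - 6/7*25) = 33 - (5/7 - 150/7) = 33 - 1*(-145/7) = 33 + 145/7 = 376/7)
13*p(l, -39) = 13*(376/7) = 4888/7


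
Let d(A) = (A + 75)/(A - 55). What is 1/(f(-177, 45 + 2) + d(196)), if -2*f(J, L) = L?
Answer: -282/6085 ≈ -0.046343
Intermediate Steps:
f(J, L) = -L/2
d(A) = (75 + A)/(-55 + A)
1/(f(-177, 45 + 2) + d(196)) = 1/(-(45 + 2)/2 + (75 + 196)/(-55 + 196)) = 1/(-1/2*47 + 271/141) = 1/(-47/2 + (1/141)*271) = 1/(-47/2 + 271/141) = 1/(-6085/282) = -282/6085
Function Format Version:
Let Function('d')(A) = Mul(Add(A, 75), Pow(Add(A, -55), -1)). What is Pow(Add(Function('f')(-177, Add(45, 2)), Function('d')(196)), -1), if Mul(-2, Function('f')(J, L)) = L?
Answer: Rational(-282, 6085) ≈ -0.046343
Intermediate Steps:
Function('f')(J, L) = Mul(Rational(-1, 2), L)
Function('d')(A) = Mul(Pow(Add(-55, A), -1), Add(75, A)) (Function('d')(A) = Mul(Add(75, A), Pow(Add(-55, A), -1)) = Mul(Pow(Add(-55, A), -1), Add(75, A)))
Pow(Add(Function('f')(-177, Add(45, 2)), Function('d')(196)), -1) = Pow(Add(Mul(Rational(-1, 2), Add(45, 2)), Mul(Pow(Add(-55, 196), -1), Add(75, 196))), -1) = Pow(Add(Mul(Rational(-1, 2), 47), Mul(Pow(141, -1), 271)), -1) = Pow(Add(Rational(-47, 2), Mul(Rational(1, 141), 271)), -1) = Pow(Add(Rational(-47, 2), Rational(271, 141)), -1) = Pow(Rational(-6085, 282), -1) = Rational(-282, 6085)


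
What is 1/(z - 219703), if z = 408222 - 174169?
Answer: 1/14350 ≈ 6.9686e-5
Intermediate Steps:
z = 234053
1/(z - 219703) = 1/(234053 - 219703) = 1/14350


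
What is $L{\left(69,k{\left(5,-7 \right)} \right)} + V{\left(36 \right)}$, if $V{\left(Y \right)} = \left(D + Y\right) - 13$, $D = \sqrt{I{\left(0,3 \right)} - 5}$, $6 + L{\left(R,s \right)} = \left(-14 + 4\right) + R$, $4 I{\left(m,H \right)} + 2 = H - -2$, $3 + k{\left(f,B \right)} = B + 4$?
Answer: $76 + \frac{i \sqrt{17}}{2} \approx 76.0 + 2.0616 i$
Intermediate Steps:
$k{\left(f,B \right)} = 1 + B$ ($k{\left(f,B \right)} = -3 + \left(B + 4\right) = -3 + \left(4 + B\right) = 1 + B$)
$I{\left(m,H \right)} = \frac{H}{4}$ ($I{\left(m,H \right)} = - \frac{1}{2} + \frac{H - -2}{4} = - \frac{1}{2} + \frac{H + 2}{4} = - \frac{1}{2} + \frac{2 + H}{4} = - \frac{1}{2} + \left(\frac{1}{2} + \frac{H}{4}\right) = \frac{H}{4}$)
$L{\left(R,s \right)} = -16 + R$ ($L{\left(R,s \right)} = -6 + \left(\left(-14 + 4\right) + R\right) = -6 + \left(-10 + R\right) = -16 + R$)
$D = \frac{i \sqrt{17}}{2}$ ($D = \sqrt{\frac{1}{4} \cdot 3 - 5} = \sqrt{\frac{3}{4} - 5} = \sqrt{- \frac{17}{4}} = \frac{i \sqrt{17}}{2} \approx 2.0616 i$)
$V{\left(Y \right)} = -13 + Y + \frac{i \sqrt{17}}{2}$ ($V{\left(Y \right)} = \left(\frac{i \sqrt{17}}{2} + Y\right) - 13 = \left(Y + \frac{i \sqrt{17}}{2}\right) - 13 = -13 + Y + \frac{i \sqrt{17}}{2}$)
$L{\left(69,k{\left(5,-7 \right)} \right)} + V{\left(36 \right)} = \left(-16 + 69\right) + \left(-13 + 36 + \frac{i \sqrt{17}}{2}\right) = 53 + \left(23 + \frac{i \sqrt{17}}{2}\right) = 76 + \frac{i \sqrt{17}}{2}$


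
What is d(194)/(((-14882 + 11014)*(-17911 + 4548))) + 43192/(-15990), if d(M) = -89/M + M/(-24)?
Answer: -144369100326309/53446512617680 ≈ -2.7012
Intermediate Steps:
d(M) = -89/M - M/24 (d(M) = -89/M + M*(-1/24) = -89/M - M/24)
d(194)/(((-14882 + 11014)*(-17911 + 4548))) + 43192/(-15990) = (-89/194 - 1/24*194)/(((-14882 + 11014)*(-17911 + 4548))) + 43192/(-15990) = (-89*1/194 - 97/12)/((-3868*(-13363))) + 43192*(-1/15990) = (-89/194 - 97/12)/51688084 - 21596/7995 = -9943/1164*1/51688084 - 21596/7995 = -9943/60164929776 - 21596/7995 = -144369100326309/53446512617680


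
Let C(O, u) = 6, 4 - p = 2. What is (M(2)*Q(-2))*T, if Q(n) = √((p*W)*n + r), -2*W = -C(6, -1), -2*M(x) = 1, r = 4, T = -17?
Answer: 17*I*√2 ≈ 24.042*I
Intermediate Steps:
p = 2 (p = 4 - 1*2 = 4 - 2 = 2)
M(x) = -½ (M(x) = -½*1 = -½)
W = 3 (W = -(-1)*6/2 = -½*(-6) = 3)
Q(n) = √(4 + 6*n) (Q(n) = √((2*3)*n + 4) = √(6*n + 4) = √(4 + 6*n))
(M(2)*Q(-2))*T = -√(4 + 6*(-2))/2*(-17) = -√(4 - 12)/2*(-17) = -I*√2*(-17) = 17*I*√2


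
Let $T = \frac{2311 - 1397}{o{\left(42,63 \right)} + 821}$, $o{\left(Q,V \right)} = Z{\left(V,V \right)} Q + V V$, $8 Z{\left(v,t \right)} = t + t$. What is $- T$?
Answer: $- \frac{1828}{10903} \approx -0.16766$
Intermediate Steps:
$Z{\left(v,t \right)} = \frac{t}{4}$ ($Z{\left(v,t \right)} = \frac{t + t}{8} = \frac{2 t}{8} = \frac{t}{4}$)
$o{\left(Q,V \right)} = V^{2} + \frac{Q V}{4}$ ($o{\left(Q,V \right)} = \frac{V}{4} Q + V V = \frac{Q V}{4} + V^{2} = V^{2} + \frac{Q V}{4}$)
$T = \frac{1828}{10903}$ ($T = \frac{2311 - 1397}{\frac{1}{4} \cdot 63 \left(42 + 4 \cdot 63\right) + 821} = \frac{914}{\frac{1}{4} \cdot 63 \left(42 + 252\right) + 821} = \frac{914}{\frac{1}{4} \cdot 63 \cdot 294 + 821} = \frac{914}{\frac{9261}{2} + 821} = \frac{914}{\frac{10903}{2}} = 914 \cdot \frac{2}{10903} = \frac{1828}{10903} \approx 0.16766$)
$- T = \left(-1\right) \frac{1828}{10903} = - \frac{1828}{10903}$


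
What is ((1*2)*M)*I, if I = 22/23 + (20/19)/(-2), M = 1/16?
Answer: 47/874 ≈ 0.053776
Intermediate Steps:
M = 1/16 ≈ 0.062500
I = 188/437 (I = 22*(1/23) + (20*(1/19))*(-½) = 22/23 + (20/19)*(-½) = 22/23 - 10/19 = 188/437 ≈ 0.43021)
((1*2)*M)*I = ((1*2)*(1/16))*(188/437) = (2*(1/16))*(188/437) = (⅛)*(188/437) = 47/874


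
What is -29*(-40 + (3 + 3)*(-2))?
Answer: 1508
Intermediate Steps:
-29*(-40 + (3 + 3)*(-2)) = -29*(-40 + 6*(-2)) = -29*(-40 - 12) = -29*(-52) = 1508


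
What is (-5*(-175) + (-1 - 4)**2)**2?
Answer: 810000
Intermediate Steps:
(-5*(-175) + (-1 - 4)**2)**2 = (875 + (-5)**2)**2 = (875 + 25)**2 = 900**2 = 810000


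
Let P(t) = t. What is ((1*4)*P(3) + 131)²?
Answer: 20449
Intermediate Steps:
((1*4)*P(3) + 131)² = ((1*4)*3 + 131)² = (4*3 + 131)² = (12 + 131)² = 143² = 20449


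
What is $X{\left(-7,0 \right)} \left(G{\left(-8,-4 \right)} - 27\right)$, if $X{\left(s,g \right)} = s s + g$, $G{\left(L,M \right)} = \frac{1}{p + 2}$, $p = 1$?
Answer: $- \frac{3920}{3} \approx -1306.7$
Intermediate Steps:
$G{\left(L,M \right)} = \frac{1}{3}$ ($G{\left(L,M \right)} = \frac{1}{1 + 2} = \frac{1}{3}$)
$X{\left(s,g \right)} = g + s^{2}$ ($X{\left(s,g \right)} = s^{2} + g = g + s^{2}$)
$X{\left(-7,0 \right)} \left(G{\left(-8,-4 \right)} - 27\right) = \left(0 + \left(-7\right)^{2}\right) \left(\frac{1}{3} - 27\right) = \left(0 + 49\right) \left(- \frac{80}{3}\right) = 49 \left(- \frac{80}{3}\right) = - \frac{3920}{3}$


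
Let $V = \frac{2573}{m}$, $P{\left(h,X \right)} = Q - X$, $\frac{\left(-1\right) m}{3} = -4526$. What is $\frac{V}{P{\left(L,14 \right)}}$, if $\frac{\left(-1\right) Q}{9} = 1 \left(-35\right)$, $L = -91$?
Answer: $\frac{83}{131838} \approx 0.00062956$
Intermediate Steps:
$m = 13578$ ($m = \left(-3\right) \left(-4526\right) = 13578$)
$Q = 315$ ($Q = - 9 \cdot 1 \left(-35\right) = \left(-9\right) \left(-35\right) = 315$)
$P{\left(h,X \right)} = 315 - X$
$V = \frac{83}{438}$ ($V = \frac{2573}{13578} = 2573 \cdot \frac{1}{13578} = \frac{83}{438} \approx 0.1895$)
$\frac{V}{P{\left(L,14 \right)}} = \frac{83}{438 \left(315 - 14\right)} = \frac{83}{438 \cdot 301} = \frac{83}{438} \cdot \frac{1}{301} = \frac{83}{131838}$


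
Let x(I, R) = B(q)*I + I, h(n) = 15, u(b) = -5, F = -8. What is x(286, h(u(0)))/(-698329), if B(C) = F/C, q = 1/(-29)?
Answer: -66638/698329 ≈ -0.095425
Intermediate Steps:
q = -1/29 ≈ -0.034483
B(C) = -8/C
x(I, R) = 233*I (x(I, R) = (-8/(-1/29))*I + I = (-8*(-29))*I + I = 232*I + I = 233*I)
x(286, h(u(0)))/(-698329) = (233*286)/(-698329) = 66638*(-1/698329) = -66638/698329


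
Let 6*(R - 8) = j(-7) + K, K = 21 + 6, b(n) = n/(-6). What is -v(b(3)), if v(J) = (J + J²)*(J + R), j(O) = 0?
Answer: 3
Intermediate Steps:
b(n) = -n/6 (b(n) = n*(-⅙) = -n/6)
K = 27
R = 25/2 (R = 8 + (0 + 27)/6 = 8 + (⅙)*27 = 8 + 9/2 = 25/2 ≈ 12.500)
v(J) = (25/2 + J)*(J + J²) (v(J) = (J + J²)*(J + 25/2) = (J + J²)*(25/2 + J) = (25/2 + J)*(J + J²))
-v(b(3)) = -(-⅙*3)*(25 + 2*(-⅙*3)² + 27*(-⅙*3))/2 = -(-1)*(25 + 2*(-½)² + 27*(-½))/(2*2) = -(-1)*(25 + 2*(¼) - 27/2)/(2*2) = -(-1)*(25 + ½ - 27/2)/(2*2) = -(-1)*12/(2*2) = -1*(-3) = 3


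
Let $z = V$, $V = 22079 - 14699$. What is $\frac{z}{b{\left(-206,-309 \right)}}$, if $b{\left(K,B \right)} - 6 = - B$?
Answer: $\frac{164}{7} \approx 23.429$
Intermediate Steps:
$b{\left(K,B \right)} = 6 - B$
$V = 7380$ ($V = 22079 - 14699 = 7380$)
$z = 7380$
$\frac{z}{b{\left(-206,-309 \right)}} = \frac{7380}{6 - -309} = \frac{7380}{6 + 309} = \frac{7380}{315} = 7380 \cdot \frac{1}{315} = \frac{164}{7}$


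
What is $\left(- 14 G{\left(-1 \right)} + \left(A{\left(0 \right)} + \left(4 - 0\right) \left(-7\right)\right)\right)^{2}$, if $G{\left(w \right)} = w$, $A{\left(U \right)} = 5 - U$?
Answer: $81$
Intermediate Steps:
$\left(- 14 G{\left(-1 \right)} + \left(A{\left(0 \right)} + \left(4 - 0\right) \left(-7\right)\right)\right)^{2} = \left(\left(-14\right) \left(-1\right) + \left(\left(5 - 0\right) + \left(4 - 0\right) \left(-7\right)\right)\right)^{2} = \left(14 + \left(\left(5 + 0\right) + \left(4 + 0\right) \left(-7\right)\right)\right)^{2} = \left(14 + \left(5 + 4 \left(-7\right)\right)\right)^{2} = \left(14 + \left(5 - 28\right)\right)^{2} = \left(14 - 23\right)^{2} = \left(-9\right)^{2} = 81$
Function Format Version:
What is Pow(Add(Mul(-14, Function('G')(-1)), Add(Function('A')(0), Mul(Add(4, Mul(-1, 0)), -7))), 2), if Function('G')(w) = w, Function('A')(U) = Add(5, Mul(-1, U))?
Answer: 81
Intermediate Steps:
Pow(Add(Mul(-14, Function('G')(-1)), Add(Function('A')(0), Mul(Add(4, Mul(-1, 0)), -7))), 2) = Pow(Add(Mul(-14, -1), Add(Add(5, Mul(-1, 0)), Mul(Add(4, Mul(-1, 0)), -7))), 2) = Pow(Add(14, Add(Add(5, 0), Mul(Add(4, 0), -7))), 2) = Pow(Add(14, Add(5, Mul(4, -7))), 2) = Pow(Add(14, Add(5, -28)), 2) = Pow(Add(14, -23), 2) = Pow(-9, 2) = 81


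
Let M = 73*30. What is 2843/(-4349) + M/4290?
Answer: -89072/621907 ≈ -0.14322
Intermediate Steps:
M = 2190
2843/(-4349) + M/4290 = 2843/(-4349) + 2190/4290 = 2843*(-1/4349) + 2190*(1/4290) = -2843/4349 + 73/143 = -89072/621907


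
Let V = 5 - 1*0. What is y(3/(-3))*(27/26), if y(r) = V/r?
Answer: -135/26 ≈ -5.1923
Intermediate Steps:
V = 5 (V = 5 + 0 = 5)
y(r) = 5/r
y(3/(-3))*(27/26) = (5/((3/(-3))))*(27/26) = (5/((3*(-1/3))))*(27*(1/26)) = (5/(-1))*(27/26) = (5*(-1))*(27/26) = -5*27/26 = -135/26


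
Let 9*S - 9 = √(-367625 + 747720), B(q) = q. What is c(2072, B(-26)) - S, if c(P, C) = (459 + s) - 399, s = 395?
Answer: 454 - √380095/9 ≈ 385.50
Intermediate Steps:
c(P, C) = 455 (c(P, C) = (459 + 395) - 399 = 854 - 399 = 455)
S = 1 + √380095/9 (S = 1 + √(-367625 + 747720)/9 = 1 + √380095/9 ≈ 69.502)
c(2072, B(-26)) - S = 455 - (1 + √380095/9) = 455 + (-1 - √380095/9) = 454 - √380095/9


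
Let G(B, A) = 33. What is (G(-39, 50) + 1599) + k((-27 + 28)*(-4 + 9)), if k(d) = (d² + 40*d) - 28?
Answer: 1829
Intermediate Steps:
k(d) = -28 + d² + 40*d
(G(-39, 50) + 1599) + k((-27 + 28)*(-4 + 9)) = (33 + 1599) + (-28 + ((-27 + 28)*(-4 + 9))² + 40*((-27 + 28)*(-4 + 9))) = 1632 + (-28 + (1*5)² + 40*(1*5)) = 1632 + (-28 + 5² + 40*5) = 1632 + (-28 + 25 + 200) = 1632 + 197 = 1829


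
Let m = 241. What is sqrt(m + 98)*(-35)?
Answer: -35*sqrt(339) ≈ -644.42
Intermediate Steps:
sqrt(m + 98)*(-35) = sqrt(241 + 98)*(-35) = sqrt(339)*(-35) = -35*sqrt(339)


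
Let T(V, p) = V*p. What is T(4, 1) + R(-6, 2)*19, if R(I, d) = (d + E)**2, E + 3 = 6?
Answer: 479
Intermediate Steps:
E = 3 (E = -3 + 6 = 3)
R(I, d) = (3 + d)**2 (R(I, d) = (d + 3)**2 = (3 + d)**2)
T(4, 1) + R(-6, 2)*19 = 4*1 + (3 + 2)**2*19 = 4 + 5**2*19 = 4 + 25*19 = 4 + 475 = 479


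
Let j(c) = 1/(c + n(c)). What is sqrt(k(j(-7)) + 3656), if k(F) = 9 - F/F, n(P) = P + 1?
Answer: 4*sqrt(229) ≈ 60.531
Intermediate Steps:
n(P) = 1 + P
j(c) = 1/(1 + 2*c) (j(c) = 1/(c + (1 + c)) = 1/(1 + 2*c))
k(F) = 8 (k(F) = 9 - 1*1 = 9 - 1 = 8)
sqrt(k(j(-7)) + 3656) = sqrt(8 + 3656) = sqrt(3664) = 4*sqrt(229)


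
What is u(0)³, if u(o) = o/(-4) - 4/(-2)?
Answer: 8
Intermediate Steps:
u(o) = 2 - o/4 (u(o) = o*(-¼) - 4*(-½) = -o/4 + 2 = 2 - o/4)
u(0)³ = (2 - ¼*0)³ = (2 + 0)³ = 2³ = 8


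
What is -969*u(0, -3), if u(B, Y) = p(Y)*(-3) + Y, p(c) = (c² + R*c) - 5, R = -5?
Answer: 58140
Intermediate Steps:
p(c) = -5 + c² - 5*c (p(c) = (c² - 5*c) - 5 = -5 + c² - 5*c)
u(B, Y) = 15 - 3*Y² + 16*Y (u(B, Y) = (-5 + Y² - 5*Y)*(-3) + Y = (15 - 3*Y² + 15*Y) + Y = 15 - 3*Y² + 16*Y)
-969*u(0, -3) = -969*(15 - 3*(-3)² + 16*(-3)) = -969*(15 - 3*9 - 48) = -969*(15 - 27 - 48) = -969*(-60) = -323*(-180) = 58140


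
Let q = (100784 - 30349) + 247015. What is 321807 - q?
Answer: 4357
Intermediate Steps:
q = 317450 (q = 70435 + 247015 = 317450)
321807 - q = 321807 - 1*317450 = 321807 - 317450 = 4357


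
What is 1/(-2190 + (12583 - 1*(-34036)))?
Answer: 1/44429 ≈ 2.2508e-5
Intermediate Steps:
1/(-2190 + (12583 - 1*(-34036))) = 1/(-2190 + (12583 + 34036)) = 1/(-2190 + 46619) = 1/44429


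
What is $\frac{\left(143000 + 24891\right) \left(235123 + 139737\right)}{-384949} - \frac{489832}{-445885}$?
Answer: $- \frac{28061860479291532}{171642984865} \approx -1.6349 \cdot 10^{5}$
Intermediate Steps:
$\frac{\left(143000 + 24891\right) \left(235123 + 139737\right)}{-384949} - \frac{489832}{-445885} = 167891 \cdot 374860 \left(- \frac{1}{384949}\right) - - \frac{489832}{445885} = 62935620260 \left(- \frac{1}{384949}\right) + \frac{489832}{445885} = - \frac{62935620260}{384949} + \frac{489832}{445885} = - \frac{28061860479291532}{171642984865}$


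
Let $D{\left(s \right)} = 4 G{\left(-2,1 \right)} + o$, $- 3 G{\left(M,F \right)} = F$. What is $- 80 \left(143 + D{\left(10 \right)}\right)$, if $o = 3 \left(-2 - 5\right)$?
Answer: $- \frac{28960}{3} \approx -9653.3$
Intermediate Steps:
$G{\left(M,F \right)} = - \frac{F}{3}$
$o = -21$ ($o = 3 \left(-7\right) = -21$)
$D{\left(s \right)} = - \frac{67}{3}$ ($D{\left(s \right)} = 4 \left(\left(- \frac{1}{3}\right) 1\right) - 21 = 4 \left(- \frac{1}{3}\right) - 21 = - \frac{4}{3} - 21 = - \frac{67}{3}$)
$- 80 \left(143 + D{\left(10 \right)}\right) = - 80 \left(143 - \frac{67}{3}\right) = \left(-80\right) \frac{362}{3} = - \frac{28960}{3}$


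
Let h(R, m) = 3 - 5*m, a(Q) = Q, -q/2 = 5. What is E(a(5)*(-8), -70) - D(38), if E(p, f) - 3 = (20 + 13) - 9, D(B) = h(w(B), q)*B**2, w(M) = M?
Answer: -76505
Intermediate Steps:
q = -10 (q = -2*5 = -10)
D(B) = 53*B**2 (D(B) = (3 - 5*(-10))*B**2 = (3 + 50)*B**2 = 53*B**2)
E(p, f) = 27 (E(p, f) = 3 + ((20 + 13) - 9) = 3 + (33 - 9) = 3 + 24 = 27)
E(a(5)*(-8), -70) - D(38) = 27 - 53*38**2 = 27 - 53*1444 = 27 - 1*76532 = 27 - 76532 = -76505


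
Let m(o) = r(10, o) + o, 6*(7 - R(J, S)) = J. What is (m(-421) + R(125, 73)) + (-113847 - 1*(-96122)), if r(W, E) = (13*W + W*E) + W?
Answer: -133379/6 ≈ -22230.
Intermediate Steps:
R(J, S) = 7 - J/6
r(W, E) = 14*W + E*W (r(W, E) = (13*W + E*W) + W = 14*W + E*W)
m(o) = 140 + 11*o (m(o) = 10*(14 + o) + o = (140 + 10*o) + o = 140 + 11*o)
(m(-421) + R(125, 73)) + (-113847 - 1*(-96122)) = ((140 + 11*(-421)) + (7 - ⅙*125)) + (-113847 - 1*(-96122)) = ((140 - 4631) + (7 - 125/6)) + (-113847 + 96122) = (-4491 - 83/6) - 17725 = -27029/6 - 17725 = -133379/6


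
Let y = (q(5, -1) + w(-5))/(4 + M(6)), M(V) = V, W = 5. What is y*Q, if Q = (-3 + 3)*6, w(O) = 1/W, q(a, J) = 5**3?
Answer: 0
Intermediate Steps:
q(a, J) = 125
w(O) = 1/5
Q = 0 (Q = 0*6 = 0)
y = 313/25 (y = (125 + 1/5)/(4 + 6) = (626/5)/10 = (626/5)*(1/10) = 313/25 ≈ 12.520)
y*Q = (313/25)*0 = 0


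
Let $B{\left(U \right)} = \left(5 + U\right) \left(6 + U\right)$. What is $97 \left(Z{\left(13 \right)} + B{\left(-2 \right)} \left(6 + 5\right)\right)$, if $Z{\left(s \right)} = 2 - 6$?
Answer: $12416$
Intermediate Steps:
$Z{\left(s \right)} = -4$ ($Z{\left(s \right)} = 2 - 6 = -4$)
$97 \left(Z{\left(13 \right)} + B{\left(-2 \right)} \left(6 + 5\right)\right) = 97 \left(-4 + \left(30 + \left(-2\right)^{2} + 11 \left(-2\right)\right) \left(6 + 5\right)\right) = 97 \left(-4 + \left(30 + 4 - 22\right) 11\right) = 97 \left(-4 + 12 \cdot 11\right) = 97 \left(-4 + 132\right) = 97 \cdot 128 = 12416$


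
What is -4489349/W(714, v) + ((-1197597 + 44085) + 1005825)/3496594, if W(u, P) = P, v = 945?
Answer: -15697570341521/3304281330 ≈ -4750.7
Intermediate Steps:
-4489349/W(714, v) + ((-1197597 + 44085) + 1005825)/3496594 = -4489349/945 + ((-1197597 + 44085) + 1005825)/3496594 = -4489349*1/945 + (-1153512 + 1005825)*(1/3496594) = -4489349/945 - 147687*1/3496594 = -4489349/945 - 147687/3496594 = -15697570341521/3304281330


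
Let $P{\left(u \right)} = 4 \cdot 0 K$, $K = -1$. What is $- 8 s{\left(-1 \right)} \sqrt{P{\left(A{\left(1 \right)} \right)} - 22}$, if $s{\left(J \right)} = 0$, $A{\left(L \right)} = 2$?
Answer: $0$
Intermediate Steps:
$P{\left(u \right)} = 0$ ($P{\left(u \right)} = 4 \cdot 0 \left(-1\right) = 0 \left(-1\right) = 0$)
$- 8 s{\left(-1 \right)} \sqrt{P{\left(A{\left(1 \right)} \right)} - 22} = \left(-8\right) 0 \sqrt{0 - 22} = 0 \sqrt{-22} = 0 i \sqrt{22} = 0$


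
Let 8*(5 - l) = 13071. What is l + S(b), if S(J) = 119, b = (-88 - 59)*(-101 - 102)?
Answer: -12079/8 ≈ -1509.9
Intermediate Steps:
l = -13031/8 (l = 5 - ⅛*13071 = 5 - 13071/8 = -13031/8 ≈ -1628.9)
b = 29841 (b = -147*(-203) = 29841)
l + S(b) = -13031/8 + 119 = -12079/8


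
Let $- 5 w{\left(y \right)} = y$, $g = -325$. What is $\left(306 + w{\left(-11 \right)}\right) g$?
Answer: $-100165$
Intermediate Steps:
$w{\left(y \right)} = - \frac{y}{5}$
$\left(306 + w{\left(-11 \right)}\right) g = \left(306 - - \frac{11}{5}\right) \left(-325\right) = \left(306 + \frac{11}{5}\right) \left(-325\right) = \frac{1541}{5} \left(-325\right) = -100165$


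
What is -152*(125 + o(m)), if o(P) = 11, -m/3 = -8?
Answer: -20672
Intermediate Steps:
m = 24 (m = -3*(-8) = 24)
-152*(125 + o(m)) = -152*(125 + 11) = -152*136 = -20672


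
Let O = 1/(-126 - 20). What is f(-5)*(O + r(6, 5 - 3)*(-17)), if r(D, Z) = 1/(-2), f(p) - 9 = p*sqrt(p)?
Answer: 5580/73 - 3100*I*sqrt(5)/73 ≈ 76.438 - 94.956*I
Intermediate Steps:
f(p) = 9 + p**(3/2) (f(p) = 9 + p*sqrt(p) = 9 + p**(3/2))
O = -1/146 (O = 1/(-146) = -1/146 ≈ -0.0068493)
r(D, Z) = -1/2
f(-5)*(O + r(6, 5 - 3)*(-17)) = (9 + (-5)**(3/2))*(-1/146 - 1/2*(-17)) = (9 - 5*I*sqrt(5))*(-1/146 + 17/2) = (9 - 5*I*sqrt(5))*(620/73) = 5580/73 - 3100*I*sqrt(5)/73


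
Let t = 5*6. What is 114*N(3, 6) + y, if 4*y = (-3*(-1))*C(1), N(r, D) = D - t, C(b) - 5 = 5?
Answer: -5457/2 ≈ -2728.5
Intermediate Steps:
t = 30
C(b) = 10 (C(b) = 5 + 5 = 10)
N(r, D) = -30 + D (N(r, D) = D - 1*30 = D - 30 = -30 + D)
y = 15/2 (y = (-3*(-1)*10)/4 = (3*10)/4 = (1/4)*30 = 15/2 ≈ 7.5000)
114*N(3, 6) + y = 114*(-30 + 6) + 15/2 = 114*(-24) + 15/2 = -2736 + 15/2 = -5457/2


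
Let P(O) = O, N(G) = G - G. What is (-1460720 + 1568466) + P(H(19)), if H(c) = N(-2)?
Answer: 107746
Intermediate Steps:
N(G) = 0
H(c) = 0
(-1460720 + 1568466) + P(H(19)) = (-1460720 + 1568466) + 0 = 107746 + 0 = 107746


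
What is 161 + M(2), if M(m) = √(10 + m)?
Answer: 161 + 2*√3 ≈ 164.46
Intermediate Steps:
161 + M(2) = 161 + √(10 + 2) = 161 + √12 = 161 + 2*√3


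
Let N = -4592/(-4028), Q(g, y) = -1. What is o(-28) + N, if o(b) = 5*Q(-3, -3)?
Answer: -3887/1007 ≈ -3.8600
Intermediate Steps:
N = 1148/1007 (N = -4592*(-1/4028) = 1148/1007 ≈ 1.1400)
o(b) = -5 (o(b) = 5*(-1) = -5)
o(-28) + N = -5 + 1148/1007 = -3887/1007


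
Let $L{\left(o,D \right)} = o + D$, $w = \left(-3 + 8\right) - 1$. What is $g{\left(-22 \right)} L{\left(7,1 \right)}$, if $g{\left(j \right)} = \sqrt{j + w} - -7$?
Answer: $56 + 24 i \sqrt{2} \approx 56.0 + 33.941 i$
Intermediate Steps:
$w = 4$ ($w = 5 - 1 = 4$)
$L{\left(o,D \right)} = D + o$
$g{\left(j \right)} = 7 + \sqrt{4 + j}$ ($g{\left(j \right)} = \sqrt{j + 4} - -7 = \sqrt{4 + j} + 7 = 7 + \sqrt{4 + j}$)
$g{\left(-22 \right)} L{\left(7,1 \right)} = \left(7 + \sqrt{4 - 22}\right) \left(1 + 7\right) = \left(7 + \sqrt{-18}\right) 8 = \left(7 + 3 i \sqrt{2}\right) 8 = 56 + 24 i \sqrt{2}$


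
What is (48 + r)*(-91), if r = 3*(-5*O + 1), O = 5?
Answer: 2184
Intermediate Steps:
r = -72 (r = 3*(-5*5 + 1) = 3*(-25 + 1) = 3*(-24) = -72)
(48 + r)*(-91) = (48 - 72)*(-91) = -24*(-91) = 2184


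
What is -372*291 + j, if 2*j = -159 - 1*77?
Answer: -108370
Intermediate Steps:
j = -118 (j = (-159 - 1*77)/2 = (-159 - 77)/2 = (1/2)*(-236) = -118)
-372*291 + j = -372*291 - 118 = -108252 - 118 = -108370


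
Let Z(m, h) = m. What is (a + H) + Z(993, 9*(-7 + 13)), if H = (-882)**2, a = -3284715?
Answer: -2505798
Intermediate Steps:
H = 777924
(a + H) + Z(993, 9*(-7 + 13)) = (-3284715 + 777924) + 993 = -2506791 + 993 = -2505798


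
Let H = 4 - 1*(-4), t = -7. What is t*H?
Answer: -56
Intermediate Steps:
H = 8 (H = 4 + 4 = 8)
t*H = -7*8 = -56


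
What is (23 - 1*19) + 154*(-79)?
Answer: -12162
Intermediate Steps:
(23 - 1*19) + 154*(-79) = (23 - 19) - 12166 = 4 - 12166 = -12162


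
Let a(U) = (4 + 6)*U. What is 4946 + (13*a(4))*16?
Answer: 13266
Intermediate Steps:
a(U) = 10*U
4946 + (13*a(4))*16 = 4946 + (13*(10*4))*16 = 4946 + (13*40)*16 = 4946 + 520*16 = 4946 + 8320 = 13266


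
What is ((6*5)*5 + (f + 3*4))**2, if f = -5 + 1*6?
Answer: 26569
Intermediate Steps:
f = 1 (f = -5 + 6 = 1)
((6*5)*5 + (f + 3*4))**2 = ((6*5)*5 + (1 + 3*4))**2 = (30*5 + (1 + 12))**2 = (150 + 13)**2 = 163**2 = 26569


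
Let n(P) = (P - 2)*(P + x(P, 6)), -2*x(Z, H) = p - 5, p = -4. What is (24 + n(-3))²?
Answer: 1089/4 ≈ 272.25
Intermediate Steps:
x(Z, H) = 9/2 (x(Z, H) = -(-4 - 5)/2 = -½*(-9) = 9/2)
n(P) = (-2 + P)*(9/2 + P) (n(P) = (P - 2)*(P + 9/2) = (-2 + P)*(9/2 + P))
(24 + n(-3))² = (24 + (-9 + (-3)² + (5/2)*(-3)))² = (24 + (-9 + 9 - 15/2))² = (24 - 15/2)² = (33/2)² = 1089/4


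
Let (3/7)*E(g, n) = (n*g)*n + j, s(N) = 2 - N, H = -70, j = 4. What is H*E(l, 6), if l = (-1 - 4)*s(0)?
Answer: 174440/3 ≈ 58147.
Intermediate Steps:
l = -10 (l = (-1 - 4)*(2 - 1*0) = -5*(2 + 0) = -5*2 = -10)
E(g, n) = 28/3 + 7*g*n²/3 (E(g, n) = 7*((n*g)*n + 4)/3 = 7*((g*n)*n + 4)/3 = 7*(g*n² + 4)/3 = 7*(4 + g*n²)/3 = 28/3 + 7*g*n²/3)
H*E(l, 6) = -70*(28/3 + (7/3)*(-10)*6²) = -70*(28/3 + (7/3)*(-10)*36) = -70*(28/3 - 840) = -70*(-2492/3) = 174440/3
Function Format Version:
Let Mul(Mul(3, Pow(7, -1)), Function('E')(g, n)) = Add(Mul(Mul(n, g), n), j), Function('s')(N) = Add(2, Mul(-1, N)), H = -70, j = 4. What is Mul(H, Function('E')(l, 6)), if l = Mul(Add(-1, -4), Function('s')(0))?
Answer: Rational(174440, 3) ≈ 58147.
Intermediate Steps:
l = -10 (l = Mul(Add(-1, -4), Add(2, Mul(-1, 0))) = Mul(-5, Add(2, 0)) = Mul(-5, 2) = -10)
Function('E')(g, n) = Add(Rational(28, 3), Mul(Rational(7, 3), g, Pow(n, 2))) (Function('E')(g, n) = Mul(Rational(7, 3), Add(Mul(Mul(n, g), n), 4)) = Mul(Rational(7, 3), Add(Mul(Mul(g, n), n), 4)) = Mul(Rational(7, 3), Add(Mul(g, Pow(n, 2)), 4)) = Mul(Rational(7, 3), Add(4, Mul(g, Pow(n, 2)))) = Add(Rational(28, 3), Mul(Rational(7, 3), g, Pow(n, 2))))
Mul(H, Function('E')(l, 6)) = Mul(-70, Add(Rational(28, 3), Mul(Rational(7, 3), -10, Pow(6, 2)))) = Mul(-70, Add(Rational(28, 3), Mul(Rational(7, 3), -10, 36))) = Mul(-70, Add(Rational(28, 3), -840)) = Mul(-70, Rational(-2492, 3)) = Rational(174440, 3)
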